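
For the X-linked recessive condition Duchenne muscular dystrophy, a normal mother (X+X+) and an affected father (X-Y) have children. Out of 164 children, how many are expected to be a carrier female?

Cross: X+X+ × X-Y
Offspring: 2 X+X-, 2 X+Y
Probability of a carrier female: 2/4 = 1/2
Expected count = 1/2 × 164 = 82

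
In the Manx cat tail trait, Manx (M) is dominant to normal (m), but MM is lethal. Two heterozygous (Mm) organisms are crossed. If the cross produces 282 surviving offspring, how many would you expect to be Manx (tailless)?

Cross: Mm × Mm
Punnett square offspring (before lethality): 1 MM, 2 Mm, 1 mm
The MM genotype is lethal (embryos die); surviving offspring: 2 Mm, 1 mm
Manx (tailless): 2 out of 3 → fraction 2/3
Expected count = 2/3 × 282 = 188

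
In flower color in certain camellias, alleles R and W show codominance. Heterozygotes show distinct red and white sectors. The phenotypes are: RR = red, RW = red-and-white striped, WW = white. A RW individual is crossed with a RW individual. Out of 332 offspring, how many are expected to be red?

Punnett square for RW × RW:
Offspring genotypes: 1 RR, 2 RW, 1 WW
Phenotype counts: 1 red, 2 red-and-white striped, 1 white
red: 1 out of 4 → fraction 1/4
Expected count = 1/4 × 332 = 83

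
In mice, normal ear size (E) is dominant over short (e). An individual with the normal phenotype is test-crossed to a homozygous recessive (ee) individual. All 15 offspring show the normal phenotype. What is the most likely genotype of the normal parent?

Test cross: ? × ee
All offspring are normal.
If the unknown parent were heterozygous (Ee), about half of 15 offspring would be short; none are. The unknown parent is most likely homozygous dominant (EE).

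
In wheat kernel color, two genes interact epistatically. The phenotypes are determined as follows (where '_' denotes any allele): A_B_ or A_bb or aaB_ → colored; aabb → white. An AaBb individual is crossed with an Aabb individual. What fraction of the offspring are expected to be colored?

Cross: AaBb × Aabb — consider each gene separately:
A gene: Aa × Aa → 1 AA, 2 Aa, 1 aa → 3 A_ : 1 aa (out of 4)
B gene: Bb × bb → 2 Bb, 2 bb → 2 B_ : 2 bb (out of 4)
Genotype classes (out of 4 × 4 = 16): A_B_ = 3×2 = 6; A_bb = 3×2 = 6; aaB_ = 1×2 = 2; aabb = 1×2 = 2
Apply the phenotype rules: A_B_ (6) + A_bb (6) + aaB_ (2) → colored; aabb (2) → white
Phenotype counts (out of 16): 14 colored, 2 white
colored: 14 out of 16
Probability: 14/16 = 7/8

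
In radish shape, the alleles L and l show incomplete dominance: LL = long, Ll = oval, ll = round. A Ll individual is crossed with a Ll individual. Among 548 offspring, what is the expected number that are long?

Punnett square for Ll × Ll:
Offspring genotypes: 1 LL, 2 Ll, 1 ll
Phenotype counts: 1 long, 2 oval, 1 round
long: 1 out of 4 → fraction 1/4
Expected count = 1/4 × 548 = 137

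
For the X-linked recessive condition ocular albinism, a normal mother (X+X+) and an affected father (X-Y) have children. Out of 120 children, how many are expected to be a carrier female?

Cross: X+X+ × X-Y
Offspring: 2 X+X-, 2 X+Y
Probability of a carrier female: 2/4 = 1/2
Expected count = 1/2 × 120 = 60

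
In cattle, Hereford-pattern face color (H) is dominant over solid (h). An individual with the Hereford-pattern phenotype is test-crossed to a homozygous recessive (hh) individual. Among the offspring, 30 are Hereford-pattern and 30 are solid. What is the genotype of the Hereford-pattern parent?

Test cross: ? × hh
Offspring: 30 Hereford-pattern, 30 solid — approximately 1:1.
A 1:1 ratio in a test cross indicates the unknown parent is heterozygous (Hh).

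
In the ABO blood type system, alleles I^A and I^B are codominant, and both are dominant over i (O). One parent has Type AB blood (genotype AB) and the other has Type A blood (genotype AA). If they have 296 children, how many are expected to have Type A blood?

Cross: AB × AA
Possible offspring genotypes: 2 AA, 2 AB
Blood type counts: 2 Type A, 2 Type AB
Probability of Type A: 2/4 = 1/2
Expected count = 1/2 × 296 = 148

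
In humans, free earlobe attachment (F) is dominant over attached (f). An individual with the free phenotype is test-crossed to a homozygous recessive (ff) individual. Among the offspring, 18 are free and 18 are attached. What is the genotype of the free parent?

Test cross: ? × ff
Offspring: 18 free, 18 attached — approximately 1:1.
A 1:1 ratio in a test cross indicates the unknown parent is heterozygous (Ff).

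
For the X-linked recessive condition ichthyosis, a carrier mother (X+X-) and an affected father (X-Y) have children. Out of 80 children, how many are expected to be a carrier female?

Cross: X+X- × X-Y
Offspring: 1 X+X-, 1 X+Y, 1 X-X-, 1 X-Y
Probability of a carrier female: 1/4
Expected count = 1/4 × 80 = 20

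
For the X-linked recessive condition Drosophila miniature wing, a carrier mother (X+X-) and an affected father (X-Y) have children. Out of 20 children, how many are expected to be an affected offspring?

Cross: X+X- × X-Y
Offspring: 1 X+X-, 1 X+Y, 1 X-X-, 1 X-Y
Probability of an affected offspring: 2/4 = 1/2
Expected count = 1/2 × 20 = 10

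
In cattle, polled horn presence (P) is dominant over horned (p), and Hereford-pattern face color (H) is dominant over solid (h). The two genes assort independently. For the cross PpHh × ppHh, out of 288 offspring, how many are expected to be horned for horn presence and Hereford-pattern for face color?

Dihybrid cross PpHh × ppHh — consider each gene separately:
horn presence: Pp × pp → 2 Pp, 2 pp → 2 P_ : 2 pp (out of 4)
face color: Hh × Hh → 1 HH, 2 Hh, 1 hh → 3 H_ : 1 hh (out of 4)
Looking for: horned (pp) and Hereford-pattern (H_)
P(horned) = 2/4, P(Hereford-pattern) = 3/4
P(both) = 2/4 × 3/4 = 6/16 = 3/8
Expected count = 3/8 × 288 = 108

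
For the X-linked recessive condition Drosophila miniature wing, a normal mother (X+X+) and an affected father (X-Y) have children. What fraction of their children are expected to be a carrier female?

Cross: X+X+ × X-Y
Offspring: 2 X+X-, 2 X+Y
Probability of a carrier female: 2/4 = 1/2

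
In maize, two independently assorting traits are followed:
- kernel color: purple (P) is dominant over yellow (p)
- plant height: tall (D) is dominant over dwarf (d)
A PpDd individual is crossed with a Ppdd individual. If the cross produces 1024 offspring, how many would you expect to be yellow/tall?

Dihybrid cross PpDd × Ppdd — consider each gene separately:
kernel color: Pp × Pp → 1 PP, 2 Pp, 1 pp → 3 P_ : 1 pp (out of 4)
plant height: Dd × dd → 2 Dd, 2 dd → 2 D_ : 2 dd (out of 4)
Combine (counts out of 4 × 4 = 16): purple/tall (P_D_) = 3×2 = 6; purple/dwarf (P_dd) = 3×2 = 6; yellow/tall (ppD_) = 1×2 = 2; yellow/dwarf (ppdd) = 1×2 = 2
Phenotype counts (out of 16): 6 purple/tall, 6 purple/dwarf, 2 yellow/tall, 2 yellow/dwarf
yellow/tall: 2 out of 16 → fraction 1/8
Expected count = 1/8 × 1024 = 128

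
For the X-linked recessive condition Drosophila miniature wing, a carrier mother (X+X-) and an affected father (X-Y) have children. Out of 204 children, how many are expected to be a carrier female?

Cross: X+X- × X-Y
Offspring: 1 X+X-, 1 X+Y, 1 X-X-, 1 X-Y
Probability of a carrier female: 1/4
Expected count = 1/4 × 204 = 51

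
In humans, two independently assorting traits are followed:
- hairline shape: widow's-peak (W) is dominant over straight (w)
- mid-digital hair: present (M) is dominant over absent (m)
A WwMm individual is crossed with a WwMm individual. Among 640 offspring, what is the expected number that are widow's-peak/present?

Dihybrid cross WwMm × WwMm — consider each gene separately:
hairline shape: Ww × Ww → 1 WW, 2 Ww, 1 ww → 3 W_ : 1 ww (out of 4)
mid-digital hair: Mm × Mm → 1 MM, 2 Mm, 1 mm → 3 M_ : 1 mm (out of 4)
Combine (counts out of 4 × 4 = 16): widow's-peak/present (W_M_) = 3×3 = 9; widow's-peak/absent (W_mm) = 3×1 = 3; straight/present (wwM_) = 1×3 = 3; straight/absent (wwmm) = 1×1 = 1
Phenotype counts (out of 16): 9 widow's-peak/present, 3 widow's-peak/absent, 3 straight/present, 1 straight/absent
widow's-peak/present: 9 out of 16 → fraction 9/16
Expected count = 9/16 × 640 = 360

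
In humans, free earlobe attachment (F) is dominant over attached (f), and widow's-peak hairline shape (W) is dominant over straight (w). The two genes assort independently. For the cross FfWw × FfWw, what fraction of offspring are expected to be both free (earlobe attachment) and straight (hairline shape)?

Dihybrid cross FfWw × FfWw — consider each gene separately:
earlobe attachment: Ff × Ff → 1 FF, 2 Ff, 1 ff → 3 F_ : 1 ff (out of 4)
hairline shape: Ww × Ww → 1 WW, 2 Ww, 1 ww → 3 W_ : 1 ww (out of 4)
Looking for: free (F_) and straight (ww)
P(free) = 3/4, P(straight) = 1/4
P(both) = 3/4 × 1/4 = 3/16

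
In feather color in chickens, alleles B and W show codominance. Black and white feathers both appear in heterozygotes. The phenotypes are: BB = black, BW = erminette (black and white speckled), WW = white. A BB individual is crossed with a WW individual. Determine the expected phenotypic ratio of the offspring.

Punnett square for BB × WW:
Offspring genotypes: 4 BW
Phenotype counts: 4 erminette (black and white speckled)
Ratio: all erminette (black and white speckled)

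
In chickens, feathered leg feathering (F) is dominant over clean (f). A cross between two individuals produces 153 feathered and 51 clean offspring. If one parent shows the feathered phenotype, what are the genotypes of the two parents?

Observed offspring: 153 feathered, 51 clean
The observed ratio simplifies to 3:1. Clean (ff) offspring appear, so each parent must contribute one f allele. The parent stated to show feathered carries F, so it is Ff. The other parent is then either Ff or ff: Ff × ff would give a 1:1 split, whereas Ff × Ff gives 3:1 — matching the data. So both parents are heterozygous (Ff × Ff).
Parent genotypes: Ff × Ff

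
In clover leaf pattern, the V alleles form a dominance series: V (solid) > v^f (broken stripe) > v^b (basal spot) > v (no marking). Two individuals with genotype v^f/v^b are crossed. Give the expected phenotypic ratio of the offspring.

Cross: v^f/v^b × v^f/v^b
Allele dominance: V > v^f > v^b > v
Offspring genotypes: 1 v^f/v^f, 2 v^f/v^b, 1 v^b/v^b
Phenotype counts: 3 broken stripe, 1 basal spot
Ratio: 3 broken stripe : 1 basal spot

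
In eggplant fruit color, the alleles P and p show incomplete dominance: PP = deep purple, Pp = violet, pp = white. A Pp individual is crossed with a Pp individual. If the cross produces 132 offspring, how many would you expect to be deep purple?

Punnett square for Pp × Pp:
Offspring genotypes: 1 PP, 2 Pp, 1 pp
Phenotype counts: 1 deep purple, 2 violet, 1 white
deep purple: 1 out of 4 → fraction 1/4
Expected count = 1/4 × 132 = 33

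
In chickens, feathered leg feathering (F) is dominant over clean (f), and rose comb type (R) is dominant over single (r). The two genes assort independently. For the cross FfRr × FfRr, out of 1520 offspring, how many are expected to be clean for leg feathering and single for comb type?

Dihybrid cross FfRr × FfRr — consider each gene separately:
leg feathering: Ff × Ff → 1 FF, 2 Ff, 1 ff → 3 F_ : 1 ff (out of 4)
comb type: Rr × Rr → 1 RR, 2 Rr, 1 rr → 3 R_ : 1 rr (out of 4)
Looking for: clean (ff) and single (rr)
P(clean) = 1/4, P(single) = 1/4
P(both) = 1/4 × 1/4 = 1/16
Expected count = 1/16 × 1520 = 95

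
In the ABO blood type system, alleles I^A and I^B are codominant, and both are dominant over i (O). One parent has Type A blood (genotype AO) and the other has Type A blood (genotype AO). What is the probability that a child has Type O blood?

Cross: AO × AO
Possible offspring genotypes: 1 AA, 2 AO, 1 OO
Blood type counts: 3 Type A, 1 Type O
Probability of Type O: 1/4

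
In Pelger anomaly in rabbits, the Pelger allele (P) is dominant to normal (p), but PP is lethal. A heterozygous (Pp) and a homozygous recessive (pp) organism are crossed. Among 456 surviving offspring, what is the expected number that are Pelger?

Cross: Pp × pp
Punnett square offspring (before lethality): 2 Pp, 2 pp
No PP offspring are produced in this cross.
Pelger: 2 out of 4 → fraction 1/2
Expected count = 1/2 × 456 = 228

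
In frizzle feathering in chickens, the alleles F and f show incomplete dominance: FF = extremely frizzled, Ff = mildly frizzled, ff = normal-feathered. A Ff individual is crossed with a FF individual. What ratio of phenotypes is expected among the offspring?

Punnett square for Ff × FF:
Offspring genotypes: 2 FF, 2 Ff
Phenotype counts: 2 extremely frizzled, 2 mildly frizzled
Ratio: 1 extremely frizzled : 1 mildly frizzled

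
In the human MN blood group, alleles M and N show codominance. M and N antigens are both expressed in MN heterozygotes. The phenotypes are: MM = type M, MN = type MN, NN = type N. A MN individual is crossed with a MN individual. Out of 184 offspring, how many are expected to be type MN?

Punnett square for MN × MN:
Offspring genotypes: 1 MM, 2 MN, 1 NN
Phenotype counts: 1 type M, 2 type MN, 1 type N
type MN: 2 out of 4 → fraction 1/2
Expected count = 1/2 × 184 = 92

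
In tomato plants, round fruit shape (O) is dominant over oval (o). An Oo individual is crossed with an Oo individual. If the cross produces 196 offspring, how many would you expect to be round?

Punnett square for Oo × Oo:
Offspring genotypes: 1 OO, 2 Oo, 1 oo
round: 3, oval: 1
round: 3 out of 4 → fraction 3/4
Expected count = 3/4 × 196 = 147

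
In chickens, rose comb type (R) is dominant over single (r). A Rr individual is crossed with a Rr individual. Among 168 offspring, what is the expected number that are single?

Punnett square for Rr × Rr:
Offspring genotypes: 1 RR, 2 Rr, 1 rr
rose: 3, single: 1
single: 1 out of 4 → fraction 1/4
Expected count = 1/4 × 168 = 42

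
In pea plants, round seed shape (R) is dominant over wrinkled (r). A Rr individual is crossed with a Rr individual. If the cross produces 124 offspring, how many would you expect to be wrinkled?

Punnett square for Rr × Rr:
Offspring genotypes: 1 RR, 2 Rr, 1 rr
round: 3, wrinkled: 1
wrinkled: 1 out of 4 → fraction 1/4
Expected count = 1/4 × 124 = 31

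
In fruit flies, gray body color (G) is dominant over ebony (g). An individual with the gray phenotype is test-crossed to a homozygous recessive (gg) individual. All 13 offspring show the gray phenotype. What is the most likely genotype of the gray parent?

Test cross: ? × gg
All offspring are gray.
If the unknown parent were heterozygous (Gg), about half of 13 offspring would be ebony; none are. The unknown parent is most likely homozygous dominant (GG).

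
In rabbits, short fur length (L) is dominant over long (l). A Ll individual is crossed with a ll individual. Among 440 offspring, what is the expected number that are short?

Punnett square for Ll × ll:
Offspring genotypes: 2 Ll, 2 ll
short: 2, long: 2
short: 2 out of 4 → fraction 1/2
Expected count = 1/2 × 440 = 220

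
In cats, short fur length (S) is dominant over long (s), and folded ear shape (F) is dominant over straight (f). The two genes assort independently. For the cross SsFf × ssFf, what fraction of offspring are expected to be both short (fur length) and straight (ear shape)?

Dihybrid cross SsFf × ssFf — consider each gene separately:
fur length: Ss × ss → 2 Ss, 2 ss → 2 S_ : 2 ss (out of 4)
ear shape: Ff × Ff → 1 FF, 2 Ff, 1 ff → 3 F_ : 1 ff (out of 4)
Looking for: short (S_) and straight (ff)
P(short) = 2/4, P(straight) = 1/4
P(both) = 2/4 × 1/4 = 2/16 = 1/8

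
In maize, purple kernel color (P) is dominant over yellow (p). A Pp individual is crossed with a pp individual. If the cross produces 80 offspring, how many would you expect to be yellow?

Punnett square for Pp × pp:
Offspring genotypes: 2 Pp, 2 pp
purple: 2, yellow: 2
yellow: 2 out of 4 → fraction 1/2
Expected count = 1/2 × 80 = 40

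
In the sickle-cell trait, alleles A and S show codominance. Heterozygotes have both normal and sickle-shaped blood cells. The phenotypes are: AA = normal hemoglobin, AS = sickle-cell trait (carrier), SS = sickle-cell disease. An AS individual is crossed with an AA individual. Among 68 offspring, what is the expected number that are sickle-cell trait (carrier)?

Punnett square for AS × AA:
Offspring genotypes: 2 AA, 2 AS
Phenotype counts: 2 normal hemoglobin, 2 sickle-cell trait (carrier)
sickle-cell trait (carrier): 2 out of 4 → fraction 1/2
Expected count = 1/2 × 68 = 34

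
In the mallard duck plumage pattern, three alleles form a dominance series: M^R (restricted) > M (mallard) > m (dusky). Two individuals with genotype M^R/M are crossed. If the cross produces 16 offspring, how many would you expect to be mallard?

Cross: M^R/M × M^R/M
Allele dominance: M^R > M > m
Offspring genotypes: 1 M^R/M^R, 2 M^R/M, 1 M/M
Phenotype counts: 3 restricted, 1 mallard
mallard: 1 out of 4 → fraction 1/4
Expected count = 1/4 × 16 = 4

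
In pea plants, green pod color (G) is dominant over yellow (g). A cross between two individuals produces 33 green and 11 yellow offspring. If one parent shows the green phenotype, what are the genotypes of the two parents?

Observed offspring: 33 green, 11 yellow
The observed ratio simplifies to 3:1. Yellow (gg) offspring appear, so each parent must contribute one g allele. The parent stated to show green carries G, so it is Gg. The other parent is then either Gg or gg: Gg × gg would give a 1:1 split, whereas Gg × Gg gives 3:1 — matching the data. So both parents are heterozygous (Gg × Gg).
Parent genotypes: Gg × Gg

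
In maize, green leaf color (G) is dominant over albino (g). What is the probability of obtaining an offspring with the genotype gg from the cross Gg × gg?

Punnett square for Gg × gg:
Offspring genotypes: 2 Gg, 2 gg
Total offspring: 4
Count with target: 2
Probability: 2/4 = 1/2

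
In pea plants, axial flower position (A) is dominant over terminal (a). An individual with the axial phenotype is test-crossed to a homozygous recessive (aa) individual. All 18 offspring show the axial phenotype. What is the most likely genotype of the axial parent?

Test cross: ? × aa
All offspring are axial.
If the unknown parent were heterozygous (Aa), about half of 18 offspring would be terminal; none are. The unknown parent is most likely homozygous dominant (AA).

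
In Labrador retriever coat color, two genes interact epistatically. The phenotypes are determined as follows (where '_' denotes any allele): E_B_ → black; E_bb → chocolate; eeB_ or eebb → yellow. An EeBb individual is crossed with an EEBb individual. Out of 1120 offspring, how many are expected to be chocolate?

Cross: EeBb × EEBb — consider each gene separately:
E gene: Ee × EE → 2 EE, 2 Ee → 4 E_ (out of 4)
B gene: Bb × Bb → 1 BB, 2 Bb, 1 bb → 3 B_ : 1 bb (out of 4)
Genotype classes (out of 4 × 4 = 16): E_B_ = 4×3 = 12; E_bb = 4×1 = 4
Apply the phenotype rules: E_B_ (12) → black; E_bb (4) → chocolate
Phenotype counts (out of 16): 12 black, 4 chocolate
chocolate: 4 out of 16 → fraction 1/4
Expected count = 1/4 × 1120 = 280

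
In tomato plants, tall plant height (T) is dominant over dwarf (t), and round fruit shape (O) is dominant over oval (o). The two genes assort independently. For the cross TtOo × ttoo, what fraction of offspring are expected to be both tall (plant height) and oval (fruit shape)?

Dihybrid cross TtOo × ttoo — consider each gene separately:
plant height: Tt × tt → 2 Tt, 2 tt → 2 T_ : 2 tt (out of 4)
fruit shape: Oo × oo → 2 Oo, 2 oo → 2 O_ : 2 oo (out of 4)
Looking for: tall (T_) and oval (oo)
P(tall) = 2/4, P(oval) = 2/4
P(both) = 2/4 × 2/4 = 4/16 = 1/4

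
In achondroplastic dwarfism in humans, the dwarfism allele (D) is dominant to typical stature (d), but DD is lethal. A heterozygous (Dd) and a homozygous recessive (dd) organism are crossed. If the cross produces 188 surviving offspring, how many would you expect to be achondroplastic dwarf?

Cross: Dd × dd
Punnett square offspring (before lethality): 2 Dd, 2 dd
No DD offspring are produced in this cross.
achondroplastic dwarf: 2 out of 4 → fraction 1/2
Expected count = 1/2 × 188 = 94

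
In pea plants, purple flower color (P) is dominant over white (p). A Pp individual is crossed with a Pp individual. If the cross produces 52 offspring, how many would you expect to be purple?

Punnett square for Pp × Pp:
Offspring genotypes: 1 PP, 2 Pp, 1 pp
purple: 3, white: 1
purple: 3 out of 4 → fraction 3/4
Expected count = 3/4 × 52 = 39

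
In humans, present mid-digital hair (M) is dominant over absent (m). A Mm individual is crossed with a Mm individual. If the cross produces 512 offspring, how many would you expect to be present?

Punnett square for Mm × Mm:
Offspring genotypes: 1 MM, 2 Mm, 1 mm
present: 3, absent: 1
present: 3 out of 4 → fraction 3/4
Expected count = 3/4 × 512 = 384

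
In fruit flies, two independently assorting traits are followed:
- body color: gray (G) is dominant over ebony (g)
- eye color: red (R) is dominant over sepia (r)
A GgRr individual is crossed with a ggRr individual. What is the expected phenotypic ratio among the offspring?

Dihybrid cross GgRr × ggRr — consider each gene separately:
body color: Gg × gg → 2 Gg, 2 gg → 2 G_ : 2 gg (out of 4)
eye color: Rr × Rr → 1 RR, 2 Rr, 1 rr → 3 R_ : 1 rr (out of 4)
Combine (counts out of 4 × 4 = 16): gray/red (G_R_) = 2×3 = 6; gray/sepia (G_rr) = 2×1 = 2; ebony/red (ggR_) = 2×3 = 6; ebony/sepia (ggrr) = 2×1 = 2
Phenotype counts (out of 16): 6 gray/red, 2 gray/sepia, 6 ebony/red, 2 ebony/sepia
Ratio: 3 gray/red : 1 gray/sepia : 3 ebony/red : 1 ebony/sepia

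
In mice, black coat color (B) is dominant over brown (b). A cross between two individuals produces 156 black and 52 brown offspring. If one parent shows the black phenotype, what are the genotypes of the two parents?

Observed offspring: 156 black, 52 brown
The observed ratio simplifies to 3:1. Brown (bb) offspring appear, so each parent must contribute one b allele. The parent stated to show black carries B, so it is Bb. The other parent is then either Bb or bb: Bb × bb would give a 1:1 split, whereas Bb × Bb gives 3:1 — matching the data. So both parents are heterozygous (Bb × Bb).
Parent genotypes: Bb × Bb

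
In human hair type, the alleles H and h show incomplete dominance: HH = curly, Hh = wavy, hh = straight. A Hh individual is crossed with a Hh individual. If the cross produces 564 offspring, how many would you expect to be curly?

Punnett square for Hh × Hh:
Offspring genotypes: 1 HH, 2 Hh, 1 hh
Phenotype counts: 1 curly, 2 wavy, 1 straight
curly: 1 out of 4 → fraction 1/4
Expected count = 1/4 × 564 = 141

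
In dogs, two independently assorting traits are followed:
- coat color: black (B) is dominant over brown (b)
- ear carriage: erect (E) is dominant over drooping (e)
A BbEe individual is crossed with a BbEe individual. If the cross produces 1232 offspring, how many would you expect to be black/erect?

Dihybrid cross BbEe × BbEe — consider each gene separately:
coat color: Bb × Bb → 1 BB, 2 Bb, 1 bb → 3 B_ : 1 bb (out of 4)
ear carriage: Ee × Ee → 1 EE, 2 Ee, 1 ee → 3 E_ : 1 ee (out of 4)
Combine (counts out of 4 × 4 = 16): black/erect (B_E_) = 3×3 = 9; black/drooping (B_ee) = 3×1 = 3; brown/erect (bbE_) = 1×3 = 3; brown/drooping (bbee) = 1×1 = 1
Phenotype counts (out of 16): 9 black/erect, 3 black/drooping, 3 brown/erect, 1 brown/drooping
black/erect: 9 out of 16 → fraction 9/16
Expected count = 9/16 × 1232 = 693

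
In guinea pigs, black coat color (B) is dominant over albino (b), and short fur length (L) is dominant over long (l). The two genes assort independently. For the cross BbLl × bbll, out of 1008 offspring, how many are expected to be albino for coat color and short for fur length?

Dihybrid cross BbLl × bbll — consider each gene separately:
coat color: Bb × bb → 2 Bb, 2 bb → 2 B_ : 2 bb (out of 4)
fur length: Ll × ll → 2 Ll, 2 ll → 2 L_ : 2 ll (out of 4)
Looking for: albino (bb) and short (L_)
P(albino) = 2/4, P(short) = 2/4
P(both) = 2/4 × 2/4 = 4/16 = 1/4
Expected count = 1/4 × 1008 = 252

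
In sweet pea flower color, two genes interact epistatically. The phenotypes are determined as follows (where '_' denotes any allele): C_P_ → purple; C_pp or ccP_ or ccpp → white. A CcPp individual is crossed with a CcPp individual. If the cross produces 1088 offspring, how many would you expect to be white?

Cross: CcPp × CcPp — consider each gene separately:
C gene: Cc × Cc → 1 CC, 2 Cc, 1 cc → 3 C_ : 1 cc (out of 4)
P gene: Pp × Pp → 1 PP, 2 Pp, 1 pp → 3 P_ : 1 pp (out of 4)
Genotype classes (out of 4 × 4 = 16): C_P_ = 3×3 = 9; C_pp = 3×1 = 3; ccP_ = 1×3 = 3; ccpp = 1×1 = 1
Apply the phenotype rules: C_P_ (9) → purple; C_pp (3) + ccP_ (3) + ccpp (1) → white
Phenotype counts (out of 16): 9 purple, 7 white
white: 7 out of 16 → fraction 7/16
Expected count = 7/16 × 1088 = 476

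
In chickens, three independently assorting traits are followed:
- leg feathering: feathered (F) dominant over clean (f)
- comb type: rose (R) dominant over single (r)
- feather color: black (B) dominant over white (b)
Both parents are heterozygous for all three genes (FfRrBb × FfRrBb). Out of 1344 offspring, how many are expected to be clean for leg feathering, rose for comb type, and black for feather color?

Trihybrid cross: FfRrBb × FfRrBb
Each trait segregates independently with a 3:1 phenotypic ratio, so each gene contributes 3/4 (dominant) or 1/4 (recessive).
Target: clean (leg feathering), rose (comb type), black (feather color)
Probability = product of independent per-trait probabilities
= 1/4 × 3/4 × 3/4 = 9/64
Expected count = 9/64 × 1344 = 189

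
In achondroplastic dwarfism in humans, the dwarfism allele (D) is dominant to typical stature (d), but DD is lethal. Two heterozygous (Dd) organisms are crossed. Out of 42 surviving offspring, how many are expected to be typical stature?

Cross: Dd × Dd
Punnett square offspring (before lethality): 1 DD, 2 Dd, 1 dd
The DD genotype is lethal (embryos die); surviving offspring: 2 Dd, 1 dd
typical stature: 1 out of 3 → fraction 1/3
Expected count = 1/3 × 42 = 14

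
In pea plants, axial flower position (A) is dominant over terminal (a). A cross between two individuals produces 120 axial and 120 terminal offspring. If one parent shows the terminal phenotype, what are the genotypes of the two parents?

Observed offspring: 120 axial, 120 terminal
The observed ratio simplifies to 1:1. One parent shows terminal, so its genotype must be aa. A 1:1 offspring split requires the other parent to be heterozygous (Aa).
Parent genotypes: aa × Aa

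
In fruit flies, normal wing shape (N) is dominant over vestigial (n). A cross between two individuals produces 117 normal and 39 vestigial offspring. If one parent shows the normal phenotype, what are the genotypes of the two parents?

Observed offspring: 117 normal, 39 vestigial
The observed ratio simplifies to 3:1. Vestigial (nn) offspring appear, so each parent must contribute one n allele. The parent stated to show normal carries N, so it is Nn. The other parent is then either Nn or nn: Nn × nn would give a 1:1 split, whereas Nn × Nn gives 3:1 — matching the data. So both parents are heterozygous (Nn × Nn).
Parent genotypes: Nn × Nn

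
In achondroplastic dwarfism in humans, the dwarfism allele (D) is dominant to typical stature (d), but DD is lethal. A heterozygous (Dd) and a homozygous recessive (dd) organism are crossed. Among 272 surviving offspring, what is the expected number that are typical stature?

Cross: Dd × dd
Punnett square offspring (before lethality): 2 Dd, 2 dd
No DD offspring are produced in this cross.
typical stature: 2 out of 4 → fraction 1/2
Expected count = 1/2 × 272 = 136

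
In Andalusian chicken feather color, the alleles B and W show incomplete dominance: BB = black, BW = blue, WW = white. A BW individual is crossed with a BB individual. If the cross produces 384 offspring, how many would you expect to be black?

Punnett square for BW × BB:
Offspring genotypes: 2 BB, 2 BW
Phenotype counts: 2 black, 2 blue
black: 2 out of 4 → fraction 1/2
Expected count = 1/2 × 384 = 192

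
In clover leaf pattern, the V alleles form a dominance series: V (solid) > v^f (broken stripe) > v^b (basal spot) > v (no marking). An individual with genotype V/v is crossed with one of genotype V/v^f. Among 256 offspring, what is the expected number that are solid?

Cross: V/v × V/v^f
Allele dominance: V > v^f > v^b > v
Offspring genotypes: 1 V/V, 1 V/v^f, 1 V/v, 1 v^f/v
Phenotype counts: 3 solid, 1 broken stripe
solid: 3 out of 4 → fraction 3/4
Expected count = 3/4 × 256 = 192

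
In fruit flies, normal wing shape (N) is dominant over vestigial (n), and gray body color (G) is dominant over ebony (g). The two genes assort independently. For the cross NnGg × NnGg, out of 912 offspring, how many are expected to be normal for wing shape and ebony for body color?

Dihybrid cross NnGg × NnGg — consider each gene separately:
wing shape: Nn × Nn → 1 NN, 2 Nn, 1 nn → 3 N_ : 1 nn (out of 4)
body color: Gg × Gg → 1 GG, 2 Gg, 1 gg → 3 G_ : 1 gg (out of 4)
Looking for: normal (N_) and ebony (gg)
P(normal) = 3/4, P(ebony) = 1/4
P(both) = 3/4 × 1/4 = 3/16
Expected count = 3/16 × 912 = 171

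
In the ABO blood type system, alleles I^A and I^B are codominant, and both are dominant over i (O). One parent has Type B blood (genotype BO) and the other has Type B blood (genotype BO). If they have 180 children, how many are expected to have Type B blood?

Cross: BO × BO
Possible offspring genotypes: 1 BB, 2 BO, 1 OO
Blood type counts: 3 Type B, 1 Type O
Probability of Type B: 3/4
Expected count = 3/4 × 180 = 135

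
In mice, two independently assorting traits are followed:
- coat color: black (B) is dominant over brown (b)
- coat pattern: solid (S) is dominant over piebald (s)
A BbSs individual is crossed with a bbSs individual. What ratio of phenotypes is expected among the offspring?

Dihybrid cross BbSs × bbSs — consider each gene separately:
coat color: Bb × bb → 2 Bb, 2 bb → 2 B_ : 2 bb (out of 4)
coat pattern: Ss × Ss → 1 SS, 2 Ss, 1 ss → 3 S_ : 1 ss (out of 4)
Combine (counts out of 4 × 4 = 16): black/solid (B_S_) = 2×3 = 6; black/piebald (B_ss) = 2×1 = 2; brown/solid (bbS_) = 2×3 = 6; brown/piebald (bbss) = 2×1 = 2
Phenotype counts (out of 16): 6 black/solid, 2 black/piebald, 6 brown/solid, 2 brown/piebald
Ratio: 3 black/solid : 1 black/piebald : 3 brown/solid : 1 brown/piebald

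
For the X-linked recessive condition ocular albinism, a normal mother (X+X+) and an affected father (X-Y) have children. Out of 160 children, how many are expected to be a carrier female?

Cross: X+X+ × X-Y
Offspring: 2 X+X-, 2 X+Y
Probability of a carrier female: 2/4 = 1/2
Expected count = 1/2 × 160 = 80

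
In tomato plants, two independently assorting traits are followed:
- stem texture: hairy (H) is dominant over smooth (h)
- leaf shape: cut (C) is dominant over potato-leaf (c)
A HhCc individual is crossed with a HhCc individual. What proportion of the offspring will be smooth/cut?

Dihybrid cross HhCc × HhCc — consider each gene separately:
stem texture: Hh × Hh → 1 HH, 2 Hh, 1 hh → 3 H_ : 1 hh (out of 4)
leaf shape: Cc × Cc → 1 CC, 2 Cc, 1 cc → 3 C_ : 1 cc (out of 4)
Combine (counts out of 4 × 4 = 16): hairy/cut (H_C_) = 3×3 = 9; hairy/potato-leaf (H_cc) = 3×1 = 3; smooth/cut (hhC_) = 1×3 = 3; smooth/potato-leaf (hhcc) = 1×1 = 1
Phenotype counts (out of 16): 9 hairy/cut, 3 hairy/potato-leaf, 3 smooth/cut, 1 smooth/potato-leaf
smooth/cut: 3 out of 16
Probability: 3/16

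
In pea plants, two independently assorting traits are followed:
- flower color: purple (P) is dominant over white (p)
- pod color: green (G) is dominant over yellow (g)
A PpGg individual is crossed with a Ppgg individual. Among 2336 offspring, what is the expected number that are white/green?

Dihybrid cross PpGg × Ppgg — consider each gene separately:
flower color: Pp × Pp → 1 PP, 2 Pp, 1 pp → 3 P_ : 1 pp (out of 4)
pod color: Gg × gg → 2 Gg, 2 gg → 2 G_ : 2 gg (out of 4)
Combine (counts out of 4 × 4 = 16): purple/green (P_G_) = 3×2 = 6; purple/yellow (P_gg) = 3×2 = 6; white/green (ppG_) = 1×2 = 2; white/yellow (ppgg) = 1×2 = 2
Phenotype counts (out of 16): 6 purple/green, 6 purple/yellow, 2 white/green, 2 white/yellow
white/green: 2 out of 16 → fraction 1/8
Expected count = 1/8 × 2336 = 292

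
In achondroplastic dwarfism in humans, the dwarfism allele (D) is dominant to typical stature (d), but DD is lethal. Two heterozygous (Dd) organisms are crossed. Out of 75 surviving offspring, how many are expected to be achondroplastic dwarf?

Cross: Dd × Dd
Punnett square offspring (before lethality): 1 DD, 2 Dd, 1 dd
The DD genotype is lethal (embryos die); surviving offspring: 2 Dd, 1 dd
achondroplastic dwarf: 2 out of 3 → fraction 2/3
Expected count = 2/3 × 75 = 50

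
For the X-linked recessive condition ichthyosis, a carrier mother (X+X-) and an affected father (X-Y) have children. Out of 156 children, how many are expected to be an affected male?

Cross: X+X- × X-Y
Offspring: 1 X+X-, 1 X+Y, 1 X-X-, 1 X-Y
Probability of an affected male: 1/4
Expected count = 1/4 × 156 = 39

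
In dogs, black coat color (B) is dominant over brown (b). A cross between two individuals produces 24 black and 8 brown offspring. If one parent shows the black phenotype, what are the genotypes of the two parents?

Observed offspring: 24 black, 8 brown
The observed ratio simplifies to 3:1. Brown (bb) offspring appear, so each parent must contribute one b allele. The parent stated to show black carries B, so it is Bb. The other parent is then either Bb or bb: Bb × bb would give a 1:1 split, whereas Bb × Bb gives 3:1 — matching the data. So both parents are heterozygous (Bb × Bb).
Parent genotypes: Bb × Bb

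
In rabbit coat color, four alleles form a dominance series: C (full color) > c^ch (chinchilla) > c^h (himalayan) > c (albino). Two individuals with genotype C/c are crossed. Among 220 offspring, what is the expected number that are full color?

Cross: C/c × C/c
Allele dominance: C > c^ch > c^h > c
Offspring genotypes: 1 C/C, 2 C/c, 1 c/c
Phenotype counts: 3 full color, 1 albino
full color: 3 out of 4 → fraction 3/4
Expected count = 3/4 × 220 = 165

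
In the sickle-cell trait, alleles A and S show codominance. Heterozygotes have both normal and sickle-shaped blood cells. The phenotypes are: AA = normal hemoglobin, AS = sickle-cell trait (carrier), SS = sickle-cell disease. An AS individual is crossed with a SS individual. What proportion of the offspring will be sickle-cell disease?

Punnett square for AS × SS:
Offspring genotypes: 2 AS, 2 SS
Phenotype counts: 2 sickle-cell trait (carrier), 2 sickle-cell disease
sickle-cell disease: 2 out of 4
Probability: 2/4 = 1/2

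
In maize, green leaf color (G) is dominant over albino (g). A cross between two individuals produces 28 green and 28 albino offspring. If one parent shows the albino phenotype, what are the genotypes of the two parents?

Observed offspring: 28 green, 28 albino
The observed ratio simplifies to 1:1. One parent shows albino, so its genotype must be gg. A 1:1 offspring split requires the other parent to be heterozygous (Gg).
Parent genotypes: gg × Gg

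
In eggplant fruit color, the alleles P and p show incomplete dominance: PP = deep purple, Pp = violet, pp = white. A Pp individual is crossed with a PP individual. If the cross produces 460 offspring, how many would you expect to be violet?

Punnett square for Pp × PP:
Offspring genotypes: 2 PP, 2 Pp
Phenotype counts: 2 deep purple, 2 violet
violet: 2 out of 4 → fraction 1/2
Expected count = 1/2 × 460 = 230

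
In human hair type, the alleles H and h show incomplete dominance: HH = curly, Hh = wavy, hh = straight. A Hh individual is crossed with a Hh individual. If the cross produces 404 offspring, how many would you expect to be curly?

Punnett square for Hh × Hh:
Offspring genotypes: 1 HH, 2 Hh, 1 hh
Phenotype counts: 1 curly, 2 wavy, 1 straight
curly: 1 out of 4 → fraction 1/4
Expected count = 1/4 × 404 = 101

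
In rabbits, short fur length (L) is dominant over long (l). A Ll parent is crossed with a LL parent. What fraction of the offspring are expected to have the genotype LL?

Punnett square for Ll × LL:
Offspring genotypes: 2 LL, 2 Ll
Total offspring: 4
Count with target: 2
Probability: 2/4 = 1/2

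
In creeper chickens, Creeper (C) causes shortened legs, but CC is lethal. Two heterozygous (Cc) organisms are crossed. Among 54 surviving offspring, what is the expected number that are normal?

Cross: Cc × Cc
Punnett square offspring (before lethality): 1 CC, 2 Cc, 1 cc
The CC genotype is lethal (embryos die); surviving offspring: 2 Cc, 1 cc
normal: 1 out of 3 → fraction 1/3
Expected count = 1/3 × 54 = 18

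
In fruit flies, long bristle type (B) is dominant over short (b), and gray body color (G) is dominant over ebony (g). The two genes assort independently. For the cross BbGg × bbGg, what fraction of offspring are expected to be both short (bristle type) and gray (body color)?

Dihybrid cross BbGg × bbGg — consider each gene separately:
bristle type: Bb × bb → 2 Bb, 2 bb → 2 B_ : 2 bb (out of 4)
body color: Gg × Gg → 1 GG, 2 Gg, 1 gg → 3 G_ : 1 gg (out of 4)
Looking for: short (bb) and gray (G_)
P(short) = 2/4, P(gray) = 3/4
P(both) = 2/4 × 3/4 = 6/16 = 3/8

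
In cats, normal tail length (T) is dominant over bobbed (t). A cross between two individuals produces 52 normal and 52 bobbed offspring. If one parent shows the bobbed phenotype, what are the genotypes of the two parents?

Observed offspring: 52 normal, 52 bobbed
The observed ratio simplifies to 1:1. One parent shows bobbed, so its genotype must be tt. A 1:1 offspring split requires the other parent to be heterozygous (Tt).
Parent genotypes: tt × Tt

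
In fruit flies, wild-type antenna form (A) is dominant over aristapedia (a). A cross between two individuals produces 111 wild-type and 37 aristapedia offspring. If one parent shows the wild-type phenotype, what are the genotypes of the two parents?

Observed offspring: 111 wild-type, 37 aristapedia
The observed ratio simplifies to 3:1. Aristapedia (aa) offspring appear, so each parent must contribute one a allele. The parent stated to show wild-type carries A, so it is Aa. The other parent is then either Aa or aa: Aa × aa would give a 1:1 split, whereas Aa × Aa gives 3:1 — matching the data. So both parents are heterozygous (Aa × Aa).
Parent genotypes: Aa × Aa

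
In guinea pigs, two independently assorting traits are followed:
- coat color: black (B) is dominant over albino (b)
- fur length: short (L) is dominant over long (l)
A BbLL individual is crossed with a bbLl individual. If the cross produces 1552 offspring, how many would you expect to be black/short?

Dihybrid cross BbLL × bbLl — consider each gene separately:
coat color: Bb × bb → 2 Bb, 2 bb → 2 B_ : 2 bb (out of 4)
fur length: LL × Ll → 2 LL, 2 Ll → 4 L_ (out of 4)
Combine (counts out of 4 × 4 = 16): black/short (B_L_) = 2×4 = 8; albino/short (bbL_) = 2×4 = 8
Phenotype counts (out of 16): 8 black/short, 8 albino/short
black/short: 8 out of 16 → fraction 1/2
Expected count = 1/2 × 1552 = 776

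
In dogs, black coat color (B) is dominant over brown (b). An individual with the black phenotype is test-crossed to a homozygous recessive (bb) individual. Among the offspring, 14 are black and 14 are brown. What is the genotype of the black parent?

Test cross: ? × bb
Offspring: 14 black, 14 brown — approximately 1:1.
A 1:1 ratio in a test cross indicates the unknown parent is heterozygous (Bb).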